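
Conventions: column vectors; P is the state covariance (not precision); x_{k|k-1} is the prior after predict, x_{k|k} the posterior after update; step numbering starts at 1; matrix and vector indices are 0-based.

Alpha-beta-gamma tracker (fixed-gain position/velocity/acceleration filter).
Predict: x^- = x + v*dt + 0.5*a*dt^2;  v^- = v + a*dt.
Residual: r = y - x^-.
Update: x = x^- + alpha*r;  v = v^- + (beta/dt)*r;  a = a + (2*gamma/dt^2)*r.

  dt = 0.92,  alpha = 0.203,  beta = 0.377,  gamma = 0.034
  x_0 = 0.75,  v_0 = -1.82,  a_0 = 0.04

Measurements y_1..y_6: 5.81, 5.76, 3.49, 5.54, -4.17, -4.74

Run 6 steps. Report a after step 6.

step 1: x_pred=-0.9075  r=6.7175  x^+=0.4562  v^+=0.9695  a^+=0.5797
step 2: x_pred=1.5934  r=4.1666  x^+=2.4393  v^+=3.2102  a^+=0.9144
step 3: x_pred=5.7796  r=-2.2896  x^+=5.3148  v^+=3.1132  a^+=0.7305
step 4: x_pred=8.4881  r=-2.9481  x^+=7.8897  v^+=2.5772  a^+=0.4936
step 5: x_pred=10.4696  r=-14.6396  x^+=7.4977  v^+=-2.9677  a^+=-0.6825
step 6: x_pred=4.4786  r=-9.2186  x^+=2.6072  v^+=-7.3733  a^+=-1.4231

a_post = -1.4231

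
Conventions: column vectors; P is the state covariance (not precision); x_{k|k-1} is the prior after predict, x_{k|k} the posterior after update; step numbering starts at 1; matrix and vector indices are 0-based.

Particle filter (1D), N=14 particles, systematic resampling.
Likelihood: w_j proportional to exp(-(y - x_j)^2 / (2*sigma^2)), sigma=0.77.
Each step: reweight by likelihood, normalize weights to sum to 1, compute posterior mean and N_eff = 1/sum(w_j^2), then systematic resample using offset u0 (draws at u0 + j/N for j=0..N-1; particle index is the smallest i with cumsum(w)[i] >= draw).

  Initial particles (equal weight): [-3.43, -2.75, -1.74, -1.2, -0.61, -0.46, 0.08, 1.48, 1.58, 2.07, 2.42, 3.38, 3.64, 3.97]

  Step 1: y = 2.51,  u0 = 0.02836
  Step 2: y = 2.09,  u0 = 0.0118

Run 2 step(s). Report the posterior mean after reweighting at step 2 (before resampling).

step 1: w=[0.0000, 0.0000, 0.0000, 0.0000, 0.0001, 0.0002, 0.0018, 0.1083, 0.1277, 0.2249, 0.2630, 0.1399, 0.0902, 0.0439]  mean=2.4397  Neff=5.6351  idx=[7, 7, 8, 9, 9, 9, 9, 10, 10, 10, 11, 11, 12, 13]
step 2: w=[0.0755, 0.0755, 0.0830, 0.1033, 0.1033, 0.1033, 0.1033, 0.0943, 0.0943, 0.0943, 0.0254, 0.0254, 0.0136, 0.0052]  mean=2.1371  Neff=11.2114  idx=[0, 1, 2, 2, 3, 4, 4, 5, 6, 7, 7, 8, 9, 10]

post_mean = 2.1371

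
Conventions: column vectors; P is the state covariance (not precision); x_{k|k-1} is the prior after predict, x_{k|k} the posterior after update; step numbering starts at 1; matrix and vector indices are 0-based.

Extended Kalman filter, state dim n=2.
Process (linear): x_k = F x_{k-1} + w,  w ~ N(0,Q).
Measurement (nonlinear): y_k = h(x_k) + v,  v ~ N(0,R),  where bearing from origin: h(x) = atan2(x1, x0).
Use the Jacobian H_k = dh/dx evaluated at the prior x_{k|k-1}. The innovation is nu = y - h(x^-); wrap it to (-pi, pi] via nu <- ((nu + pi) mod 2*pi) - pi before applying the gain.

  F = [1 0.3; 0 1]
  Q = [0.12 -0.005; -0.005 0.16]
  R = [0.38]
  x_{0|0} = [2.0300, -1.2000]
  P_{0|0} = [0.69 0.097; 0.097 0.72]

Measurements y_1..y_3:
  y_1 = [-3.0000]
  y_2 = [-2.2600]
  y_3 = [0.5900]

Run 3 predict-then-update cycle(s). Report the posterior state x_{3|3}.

step 1: x^-=[1.6700, -1.2000]  P^-=[0.9330 0.3080; 0.3080 0.8800]  H_jac=[0.2838 0.3949]  S=[0.6614]  K=[0.5842; 0.6576]  nu=[-2.3769]  x^+=[0.2814, -2.7630]  P^+=[0.7073 0.0539; 0.0539 0.5940]
step 2: x^-=[-0.5475, -2.7630]  P^-=[0.9131 0.2271; 0.2271 0.7540]  H_jac=[0.3483 -0.0690]  S=[0.4834]  K=[0.6254; 0.0560]  nu=[-0.4936]  x^+=[-0.8562, -2.7906]  P^+=[0.7240 0.2102; 0.2102 0.7525]
step 3: x^-=[-1.6934, -2.7906]  P^-=[1.0379 0.4310; 0.4310 0.9125]  H_jac=[0.2619 -0.1589]  S=[0.4384]  K=[0.4639; -0.0733]  nu=[2.7062]  x^+=[-0.4381, -2.9891]  P^+=[0.9436 0.4459; 0.4459 0.9101]

x_post = [-0.4381, -2.9891]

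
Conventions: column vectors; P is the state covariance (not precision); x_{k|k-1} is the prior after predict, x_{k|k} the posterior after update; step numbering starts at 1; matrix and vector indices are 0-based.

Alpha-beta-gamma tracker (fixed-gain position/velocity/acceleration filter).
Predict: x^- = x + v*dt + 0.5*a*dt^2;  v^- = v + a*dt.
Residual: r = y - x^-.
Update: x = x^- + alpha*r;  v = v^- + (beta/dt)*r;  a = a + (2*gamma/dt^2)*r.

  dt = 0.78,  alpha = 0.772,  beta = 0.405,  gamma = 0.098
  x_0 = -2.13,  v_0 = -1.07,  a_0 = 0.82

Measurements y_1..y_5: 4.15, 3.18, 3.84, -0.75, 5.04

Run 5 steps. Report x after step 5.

step 1: x_pred=-2.7152  r=6.8652  x^+=2.5847  v^+=3.1342  a^+=3.0317
step 2: x_pred=5.9516  r=-2.7716  x^+=3.8119  v^+=4.0598  a^+=2.1387
step 3: x_pred=7.6292  r=-3.7892  x^+=4.7039  v^+=3.7605  a^+=0.9180
step 4: x_pred=7.9164  r=-8.6664  x^+=1.2259  v^+=-0.0233  a^+=-1.8739
step 5: x_pred=0.6378  r=4.4022  x^+=4.0363  v^+=0.8009  a^+=-0.4557

x_post = 4.0363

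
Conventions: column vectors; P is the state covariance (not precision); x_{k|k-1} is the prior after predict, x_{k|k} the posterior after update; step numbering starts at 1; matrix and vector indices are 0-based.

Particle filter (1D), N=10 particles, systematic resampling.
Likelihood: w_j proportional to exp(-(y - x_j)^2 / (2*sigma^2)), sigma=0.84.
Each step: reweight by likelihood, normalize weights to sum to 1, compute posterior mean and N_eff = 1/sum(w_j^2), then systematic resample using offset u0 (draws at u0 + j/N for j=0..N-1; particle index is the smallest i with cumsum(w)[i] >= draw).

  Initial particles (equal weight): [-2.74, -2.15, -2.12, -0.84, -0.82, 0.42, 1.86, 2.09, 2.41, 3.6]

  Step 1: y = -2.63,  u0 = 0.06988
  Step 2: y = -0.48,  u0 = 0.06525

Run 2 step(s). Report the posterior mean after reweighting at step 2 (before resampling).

step 1: w=[0.3448, 0.2954, 0.2893, 0.0359, 0.0341, 0.0005, 0.0000, 0.0000, 0.0000, 0.0000]  mean=-2.2511  Neff=3.4213  idx=[0, 0, 0, 1, 1, 1, 2, 2, 2, 4]
step 2: w=[0.0144, 0.0144, 0.0144, 0.0744, 0.0744, 0.0744, 0.0798, 0.0798, 0.0798, 0.4944]  mean=-1.5107  Neff=3.5620  idx=[3, 4, 5, 7, 8, 9, 9, 9, 9, 9]

post_mean = -1.5107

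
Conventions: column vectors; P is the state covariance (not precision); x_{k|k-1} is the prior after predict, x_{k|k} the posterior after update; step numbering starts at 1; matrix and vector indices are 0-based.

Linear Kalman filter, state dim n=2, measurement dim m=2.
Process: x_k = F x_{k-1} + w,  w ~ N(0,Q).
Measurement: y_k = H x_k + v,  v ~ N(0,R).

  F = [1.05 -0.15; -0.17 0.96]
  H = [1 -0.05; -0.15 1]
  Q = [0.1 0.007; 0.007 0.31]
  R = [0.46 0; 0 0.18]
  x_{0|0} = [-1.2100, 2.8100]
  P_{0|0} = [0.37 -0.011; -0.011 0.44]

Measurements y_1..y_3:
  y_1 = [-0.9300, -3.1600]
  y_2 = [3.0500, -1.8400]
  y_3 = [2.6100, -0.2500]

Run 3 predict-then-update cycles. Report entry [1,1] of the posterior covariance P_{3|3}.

step 1: x^-=[-1.6920, 2.9033]  P^-=[0.5213 -0.1338; -0.1338 0.7298]  S=[0.9965 -0.2495; -0.2495 0.9616]  K=[0.5076 -0.0887; 0.0260 0.7865]  nu=[0.9072, -6.3171]  x^+=[-0.6709, -2.0416]  P^+=[0.2345 0.0192; 0.0192 0.1445]
step 2: x^-=[-0.3982, -1.8458]  P^-=[0.3557 -0.0358; -0.0358 0.4436]  S=[0.8204 -0.1116; -0.1116 0.6424]  K=[0.4270 -0.0646; 0.0250 0.7033]  nu=[3.3560, -0.0539]  x^+=[1.0381, -1.7999]  P^+=[0.1973 0.0180; 0.0180 0.1293]
step 3: x^-=[1.3600, -1.9043]  P^-=[0.3148 -0.0283; -0.0283 0.4290]  S=[0.7787 -0.0971; -0.0971 0.6246]  K=[0.3987 -0.0588; 0.0231 0.6973]  nu=[1.1548, 1.8583]  x^+=[1.7111, -0.5819]  P^+=[0.1843 0.0170; 0.0170 0.1281]

P_post[1,1] = 0.1281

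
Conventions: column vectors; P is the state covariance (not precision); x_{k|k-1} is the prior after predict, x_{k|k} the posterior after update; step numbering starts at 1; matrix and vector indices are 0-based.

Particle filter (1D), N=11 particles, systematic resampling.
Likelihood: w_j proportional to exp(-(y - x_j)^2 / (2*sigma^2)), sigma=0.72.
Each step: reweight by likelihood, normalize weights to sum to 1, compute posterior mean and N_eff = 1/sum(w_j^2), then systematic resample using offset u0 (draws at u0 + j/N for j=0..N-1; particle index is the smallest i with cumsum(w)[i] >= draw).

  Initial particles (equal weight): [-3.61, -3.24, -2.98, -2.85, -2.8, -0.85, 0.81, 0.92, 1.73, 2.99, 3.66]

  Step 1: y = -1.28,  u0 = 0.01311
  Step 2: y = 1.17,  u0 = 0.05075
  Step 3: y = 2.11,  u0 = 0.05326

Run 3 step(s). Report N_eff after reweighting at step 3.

N_eff = 11.0000

step 1: w=[0.0046, 0.0213, 0.0534, 0.0805, 0.0934, 0.7256, 0.0128, 0.0081, 0.0001, 0.0000, 0.0000]  mean=-1.3345  Neff=1.8338  idx=[1, 3, 4, 5, 5, 5, 5, 5, 5, 5, 5]
step 2: w=[0.0000, 0.0000, 0.0000, 0.1250, 0.1250, 0.1250, 0.1250, 0.1250, 0.1250, 0.1250, 0.1250]  mean=-0.8500  Neff=8.0000  idx=[3, 4, 4, 5, 6, 7, 7, 8, 9, 9, 10]
step 3: w=[0.0909, 0.0909, 0.0909, 0.0909, 0.0909, 0.0909, 0.0909, 0.0909, 0.0909, 0.0909, 0.0909]  mean=-0.8500  Neff=11.0000  idx=[0, 1, 2, 3, 4, 5, 6, 7, 8, 9, 10]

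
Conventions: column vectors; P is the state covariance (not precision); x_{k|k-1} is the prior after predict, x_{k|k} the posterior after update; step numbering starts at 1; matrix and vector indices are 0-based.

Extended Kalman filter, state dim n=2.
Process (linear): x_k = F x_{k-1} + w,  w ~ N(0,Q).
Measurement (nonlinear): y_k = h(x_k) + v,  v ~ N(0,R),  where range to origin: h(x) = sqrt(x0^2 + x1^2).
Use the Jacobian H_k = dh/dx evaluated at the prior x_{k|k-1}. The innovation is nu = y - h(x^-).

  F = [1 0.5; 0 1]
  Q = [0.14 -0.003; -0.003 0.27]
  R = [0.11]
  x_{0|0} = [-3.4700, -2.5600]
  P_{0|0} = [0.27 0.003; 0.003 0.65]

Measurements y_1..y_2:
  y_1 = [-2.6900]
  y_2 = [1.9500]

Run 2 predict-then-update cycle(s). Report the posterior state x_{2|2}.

step 1: x^-=[-4.7500, -2.5600]  P^-=[0.5755 0.3250; 0.3250 0.9200]  H_jac=[-0.8803 -0.4744]  S=[1.0345]  K=[-0.6388; -0.6985]  nu=[-8.0859]  x^+=[0.4149, 3.0878]  P^+=[0.1534 -0.1365; -0.1365 0.4153]
step 2: x^-=[1.9588, 3.0878]  P^-=[0.2607 0.0681; 0.0681 0.6853]  H_jac=[0.5357 0.8444]  S=[0.7351]  K=[0.2682; 0.8369]  nu=[-1.7067]  x^+=[1.5011, 1.6595]  P^+=[0.2078 -0.0969; -0.0969 0.1705]

x_post = [1.5011, 1.6595]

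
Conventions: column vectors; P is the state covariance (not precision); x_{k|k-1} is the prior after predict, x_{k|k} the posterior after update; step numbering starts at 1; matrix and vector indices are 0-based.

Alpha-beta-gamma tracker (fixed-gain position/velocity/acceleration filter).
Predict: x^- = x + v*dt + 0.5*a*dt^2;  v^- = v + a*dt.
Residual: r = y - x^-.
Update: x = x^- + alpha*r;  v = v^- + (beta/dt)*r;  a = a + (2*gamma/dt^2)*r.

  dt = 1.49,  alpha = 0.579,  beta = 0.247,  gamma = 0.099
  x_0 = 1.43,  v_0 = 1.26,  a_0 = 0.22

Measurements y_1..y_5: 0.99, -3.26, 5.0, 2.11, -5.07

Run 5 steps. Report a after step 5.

step 1: x_pred=3.5516  r=-2.5616  x^+=2.0684  v^+=1.1632  a^+=-0.0085
step 2: x_pred=3.7922  r=-7.0522  x^+=-0.2910  v^+=-0.0185  a^+=-0.6374
step 3: x_pred=-1.0261  r=6.0261  x^+=2.4630  v^+=0.0307  a^+=-0.1000
step 4: x_pred=2.3978  r=-0.2878  x^+=2.2312  v^+=-0.1659  a^+=-0.1256
step 5: x_pred=1.8445  r=-6.9145  x^+=-2.1590  v^+=-1.4993  a^+=-0.7423

a_post = -0.7423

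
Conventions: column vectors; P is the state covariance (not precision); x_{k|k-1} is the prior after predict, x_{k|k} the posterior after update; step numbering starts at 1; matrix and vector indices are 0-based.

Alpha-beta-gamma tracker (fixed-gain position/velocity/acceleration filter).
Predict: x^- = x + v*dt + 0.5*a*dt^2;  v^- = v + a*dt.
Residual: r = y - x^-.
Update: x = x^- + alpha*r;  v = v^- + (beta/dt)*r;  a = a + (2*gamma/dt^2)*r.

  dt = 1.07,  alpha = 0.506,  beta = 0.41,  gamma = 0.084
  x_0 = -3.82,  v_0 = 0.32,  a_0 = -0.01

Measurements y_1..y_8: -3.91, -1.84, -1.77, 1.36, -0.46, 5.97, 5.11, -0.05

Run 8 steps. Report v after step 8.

v_post = -0.8327

step 1: x_pred=-3.4833  r=-0.4267  x^+=-3.6992  v^+=0.1458  a^+=-0.0726
step 2: x_pred=-3.5848  r=1.7448  x^+=-2.7019  v^+=0.7367  a^+=0.1834
step 3: x_pred=-1.8087  r=0.0387  x^+=-1.7891  v^+=0.9477  a^+=0.1891
step 4: x_pred=-0.6668  r=2.0268  x^+=0.3588  v^+=1.9267  a^+=0.4865
step 5: x_pred=2.6988  r=-3.1588  x^+=1.1005  v^+=1.2368  a^+=0.0230
step 6: x_pred=2.4370  r=3.5330  x^+=4.2247  v^+=2.6152  a^+=0.5414
step 7: x_pred=7.3329  r=-2.2229  x^+=6.2081  v^+=2.3427  a^+=0.2152
step 8: x_pred=8.8380  r=-8.8880  x^+=4.3407  v^+=-0.8327  a^+=-1.0890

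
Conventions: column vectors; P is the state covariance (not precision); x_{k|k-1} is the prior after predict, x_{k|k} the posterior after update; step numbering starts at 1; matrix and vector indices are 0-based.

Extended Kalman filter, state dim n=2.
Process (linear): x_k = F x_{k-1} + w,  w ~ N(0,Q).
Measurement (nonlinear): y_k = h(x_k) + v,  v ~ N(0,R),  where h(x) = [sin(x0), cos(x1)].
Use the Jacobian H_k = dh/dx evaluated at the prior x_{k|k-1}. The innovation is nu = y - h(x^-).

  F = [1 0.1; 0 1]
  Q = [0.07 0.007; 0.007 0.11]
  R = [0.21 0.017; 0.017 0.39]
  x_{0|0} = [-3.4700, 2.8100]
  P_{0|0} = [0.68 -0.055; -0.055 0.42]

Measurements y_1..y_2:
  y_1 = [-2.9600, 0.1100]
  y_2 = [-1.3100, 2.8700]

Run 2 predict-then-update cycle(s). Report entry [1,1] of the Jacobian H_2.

H_jac[1,1] = -0.7016

step 1: x^-=[-3.1890, 2.8100]  P^-=[0.7432 -0.0060; -0.0060 0.5300]  H_jac=[-0.9989 0.0000; 0.0000 -0.3255]  S=[0.9515 0.0150; 0.0150 0.4462]  K=[-0.7807 0.0307; 0.0124 -0.3871]  nu=[-3.0074, 1.0555]  x^+=[-0.8088, 2.3640]  P^+=[0.1636 0.0040; 0.0040 0.4631]
step 2: x^-=[-0.5724, 2.3640]  P^-=[0.2390 0.0573; 0.0573 0.5731]  H_jac=[0.8406 0.0000; 0.0000 -0.7016]  S=[0.3789 -0.0168; -0.0168 0.6721]  K=[0.5282 -0.0466; 0.1007 -0.5957]  nu=[-0.7683, 3.5826]  x^+=[-1.1453, 0.1523]  P^+=[0.1310 0.0131; 0.0131 0.3287]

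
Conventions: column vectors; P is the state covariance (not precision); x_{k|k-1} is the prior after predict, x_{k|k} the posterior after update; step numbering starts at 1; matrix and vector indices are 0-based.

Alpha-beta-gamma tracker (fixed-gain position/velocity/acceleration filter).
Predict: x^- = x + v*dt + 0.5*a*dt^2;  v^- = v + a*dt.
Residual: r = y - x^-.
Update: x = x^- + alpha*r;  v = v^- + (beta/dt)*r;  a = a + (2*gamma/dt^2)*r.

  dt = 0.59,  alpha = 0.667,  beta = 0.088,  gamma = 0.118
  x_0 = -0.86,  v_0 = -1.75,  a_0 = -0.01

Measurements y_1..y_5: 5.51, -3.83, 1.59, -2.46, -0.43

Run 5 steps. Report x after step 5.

x_post = -0.3422

step 1: x_pred=-1.8942  r=7.4042  x^+=3.0444  v^+=-0.6515  a^+=5.0098
step 2: x_pred=3.5319  r=-7.3619  x^+=-1.3785  v^+=1.2062  a^+=0.0187
step 3: x_pred=-0.6636  r=2.2536  x^+=0.8396  v^+=1.5534  a^+=1.5465
step 4: x_pred=2.0252  r=-4.4852  x^+=-0.9664  v^+=1.7968  a^+=-1.4943
step 5: x_pred=-0.1664  r=-0.2636  x^+=-0.3422  v^+=0.8759  a^+=-1.6730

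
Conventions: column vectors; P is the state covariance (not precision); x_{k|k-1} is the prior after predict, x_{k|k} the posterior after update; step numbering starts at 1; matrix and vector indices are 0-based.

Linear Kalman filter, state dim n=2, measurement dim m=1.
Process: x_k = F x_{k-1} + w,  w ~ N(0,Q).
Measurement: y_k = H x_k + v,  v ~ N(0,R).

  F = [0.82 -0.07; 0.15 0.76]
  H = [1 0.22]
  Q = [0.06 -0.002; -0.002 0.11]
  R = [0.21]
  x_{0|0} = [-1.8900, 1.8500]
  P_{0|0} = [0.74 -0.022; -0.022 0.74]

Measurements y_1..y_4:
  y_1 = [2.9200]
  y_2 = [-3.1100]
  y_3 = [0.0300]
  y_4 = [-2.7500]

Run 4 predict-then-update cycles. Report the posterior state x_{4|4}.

step 1: x^-=[-1.6793, 1.1225]  P^-=[0.5637 0.0362; 0.0362 0.5491]  S=[0.8162]  K=[0.7004; 0.1923]  nu=[4.3523]  x^+=[1.3691, 1.9595]  P^+=[0.1633 -0.0738; -0.0738 0.5189]
step 2: x^-=[0.9855, 1.6946]  P^-=[0.1808 -0.0547; -0.0547 0.3966]  S=[0.3859]  K=[0.4373; 0.0843]  nu=[-4.4683]  x^+=[-0.9686, 1.3180]  P^+=[0.1070 -0.0689; -0.0689 0.3938]
step 3: x^-=[-0.8865, 0.8564]  P^-=[0.1418 -0.0520; -0.0520 0.3242]  S=[0.3446]  K=[0.3783; 0.0560]  nu=[0.7281]  x^+=[-0.6111, 0.8971]  P^+=[0.0925 -0.0593; -0.0593 0.3231]
step 4: x^-=[-0.5639, 0.5901]  P^-=[0.1306 -0.0442; -0.0442 0.2852]  S=[0.3350]  K=[0.3608; 0.0555]  nu=[-2.3159]  x^+=[-1.3996, 0.4617]  P^+=[0.0870 -0.0509; -0.0509 0.2841]

x_post = [-1.3996, 0.4617]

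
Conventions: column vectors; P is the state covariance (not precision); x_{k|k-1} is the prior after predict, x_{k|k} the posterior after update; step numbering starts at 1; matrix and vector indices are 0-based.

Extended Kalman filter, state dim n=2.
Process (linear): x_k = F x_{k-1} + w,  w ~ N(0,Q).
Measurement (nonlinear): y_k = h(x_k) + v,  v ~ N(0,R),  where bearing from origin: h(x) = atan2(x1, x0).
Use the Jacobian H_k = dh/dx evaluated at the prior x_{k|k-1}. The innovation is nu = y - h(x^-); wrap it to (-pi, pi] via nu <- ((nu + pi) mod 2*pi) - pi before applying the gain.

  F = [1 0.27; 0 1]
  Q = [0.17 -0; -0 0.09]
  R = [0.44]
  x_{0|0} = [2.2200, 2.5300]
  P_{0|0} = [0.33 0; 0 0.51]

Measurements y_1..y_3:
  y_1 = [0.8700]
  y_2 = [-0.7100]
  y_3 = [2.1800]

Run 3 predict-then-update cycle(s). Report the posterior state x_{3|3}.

step 1: x^-=[2.9031, 2.5300]  P^-=[0.5372 0.1377; 0.1377 0.6000]  H_jac=[-0.1706 0.1958]  S=[0.4694]  K=[-0.1378; 0.2002]  nu=[0.1532]  x^+=[2.8820, 2.5607]  P^+=[0.5283 0.1506; 0.1506 0.5812]
step 2: x^-=[3.5734, 2.5607]  P^-=[0.8220 0.3076; 0.3076 0.6712]  H_jac=[-0.1325 0.1849]  S=[0.4623]  K=[-0.1126; 0.1803]  nu=[-1.3318]  x^+=[3.7233, 2.3206]  P^+=[0.8161 0.3170; 0.3170 0.6562]
step 3: x^-=[4.3498, 2.3206]  P^-=[1.2051 0.4941; 0.4941 0.7462]  H_jac=[-0.0955 0.1790]  S=[0.4580]  K=[-0.0581; 0.1886]  nu=[1.6899]  x^+=[4.2516, 2.6392]  P^+=[1.2036 0.4991; 0.4991 0.7299]

x_post = [4.2516, 2.6392]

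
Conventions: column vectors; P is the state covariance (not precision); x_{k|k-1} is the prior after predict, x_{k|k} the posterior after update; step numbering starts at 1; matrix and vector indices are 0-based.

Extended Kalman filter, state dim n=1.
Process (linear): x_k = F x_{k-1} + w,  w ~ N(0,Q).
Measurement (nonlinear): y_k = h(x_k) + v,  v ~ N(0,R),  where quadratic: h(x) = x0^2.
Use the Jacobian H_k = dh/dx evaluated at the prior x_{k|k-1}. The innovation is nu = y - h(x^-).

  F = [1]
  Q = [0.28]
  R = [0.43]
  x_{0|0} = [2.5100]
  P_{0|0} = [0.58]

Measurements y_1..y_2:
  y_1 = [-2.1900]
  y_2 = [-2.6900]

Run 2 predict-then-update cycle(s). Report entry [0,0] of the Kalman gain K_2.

step 1: x^-=[2.5100]  P^-=[0.8600]  H_jac=[5.0200]  S=[22.1023]  K=[0.1953]  nu=[-8.4901]  x^+=[0.8516]  P^+=[0.0167]
step 2: x^-=[0.8516]  P^-=[0.2967]  H_jac=[1.7033]  S=[1.2909]  K=[0.3915]  nu=[-3.4153]  x^+=[-0.4856]  P^+=[0.0988]

K[0,0] = 0.3915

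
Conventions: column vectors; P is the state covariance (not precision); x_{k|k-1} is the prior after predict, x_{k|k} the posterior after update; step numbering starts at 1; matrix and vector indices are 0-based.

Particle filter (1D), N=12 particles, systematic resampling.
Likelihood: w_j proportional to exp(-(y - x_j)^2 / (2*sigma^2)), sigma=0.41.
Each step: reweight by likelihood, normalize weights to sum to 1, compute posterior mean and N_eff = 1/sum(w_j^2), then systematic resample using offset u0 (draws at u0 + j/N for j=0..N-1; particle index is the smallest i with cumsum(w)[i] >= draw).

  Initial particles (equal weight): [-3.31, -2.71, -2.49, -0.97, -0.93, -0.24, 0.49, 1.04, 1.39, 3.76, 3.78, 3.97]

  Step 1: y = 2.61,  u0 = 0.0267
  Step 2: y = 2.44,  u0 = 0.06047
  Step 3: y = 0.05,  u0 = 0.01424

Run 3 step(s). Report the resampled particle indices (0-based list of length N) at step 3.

step 1: w=[0.0000, 0.0000, 0.0000, 0.0000, 0.0000, 0.0000, 0.0000, 0.0123, 0.2242, 0.3672, 0.3198, 0.0766]  mean=3.2177  Neff=3.4089  idx=[8, 8, 8, 9, 9, 9, 9, 10, 10, 10, 10, 11]
step 2: w=[0.2421, 0.2421, 0.2421, 0.0361, 0.0361, 0.0361, 0.0361, 0.0308, 0.0308, 0.0308, 0.0308, 0.0061]  mean=2.0424  Neff=5.4087  idx=[0, 0, 0, 1, 1, 1, 2, 2, 3, 5, 7, 10]
step 3: w=[0.1250, 0.1250, 0.1250, 0.1250, 0.1250, 0.1250, 0.1250, 0.1250, 0.0000, 0.0000, 0.0000, 0.0000]  mean=1.3900  Neff=8.0000  idx=[0, 0, 1, 2, 2, 3, 4, 4, 5, 6, 6, 7]

resampled_idx = [0, 0, 1, 2, 2, 3, 4, 4, 5, 6, 6, 7]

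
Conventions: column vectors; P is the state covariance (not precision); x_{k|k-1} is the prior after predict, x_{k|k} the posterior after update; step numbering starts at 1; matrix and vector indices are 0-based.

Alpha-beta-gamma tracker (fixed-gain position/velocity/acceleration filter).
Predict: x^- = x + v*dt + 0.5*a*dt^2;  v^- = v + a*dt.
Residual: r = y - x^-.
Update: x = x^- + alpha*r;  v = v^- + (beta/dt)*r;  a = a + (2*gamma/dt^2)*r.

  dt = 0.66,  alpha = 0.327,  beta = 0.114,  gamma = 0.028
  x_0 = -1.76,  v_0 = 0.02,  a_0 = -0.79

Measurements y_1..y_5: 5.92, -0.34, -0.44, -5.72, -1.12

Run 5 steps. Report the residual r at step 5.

step 1: x_pred=-1.9189  r=7.8389  x^+=0.6444  v^+=0.8526  a^+=0.2178
step 2: x_pred=1.2546  r=-1.5946  x^+=0.7332  v^+=0.7209  a^+=0.0128
step 3: x_pred=1.2117  r=-1.6517  x^+=0.6716  v^+=0.4440  a^+=-0.1996
step 4: x_pred=0.9212  r=-6.6412  x^+=-1.2505  v^+=-0.8348  a^+=-1.0534
step 5: x_pred=-2.0309  r=0.9109  x^+=-1.7330  v^+=-1.3727  a^+=-0.9363

resid = 0.9109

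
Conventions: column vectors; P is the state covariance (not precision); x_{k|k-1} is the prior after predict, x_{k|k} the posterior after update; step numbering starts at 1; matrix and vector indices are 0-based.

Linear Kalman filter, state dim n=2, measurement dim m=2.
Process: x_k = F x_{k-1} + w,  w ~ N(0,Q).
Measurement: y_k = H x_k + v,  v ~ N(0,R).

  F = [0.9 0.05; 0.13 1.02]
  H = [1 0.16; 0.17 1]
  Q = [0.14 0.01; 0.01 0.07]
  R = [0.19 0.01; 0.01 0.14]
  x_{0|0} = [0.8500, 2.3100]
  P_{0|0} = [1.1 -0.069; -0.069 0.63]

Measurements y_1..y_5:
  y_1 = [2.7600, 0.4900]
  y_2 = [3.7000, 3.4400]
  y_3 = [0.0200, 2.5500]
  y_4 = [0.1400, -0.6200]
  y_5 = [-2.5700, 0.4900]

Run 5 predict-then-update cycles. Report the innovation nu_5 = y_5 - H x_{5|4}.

step 1: x^-=[0.8805, 2.4667]  P^-=[1.0264 0.1070; 0.1070 0.7257]  S=[1.2692 0.4106; 0.4106 0.9318]  K=[0.8448 -0.0701; -0.0961 0.8407]  nu=[1.4848, -2.1264]  x^+=[2.2840, 0.5362]  P^+=[0.1645 -0.0293; -0.0293 0.1217]
step 2: x^-=[2.0824, 0.8439]  P^-=[0.2709 0.0083; 0.0083 0.1916]  S=[0.4685 0.0953; 0.0953 0.3423]  K=[0.5817 -0.0030; -0.0334 0.5733]  nu=[1.4825, 2.2421]  x^+=[2.9381, 2.0798]  P^+=[0.1127 -0.0138; -0.0138 0.0823]
step 3: x^-=[2.7483, 2.5033]  P^-=[0.2303 0.0147; 0.0147 0.1538]  S=[0.4289 0.0888; 0.0888 0.3055]  K=[0.5383 0.0196; -0.0153 0.5162]  nu=[-3.1288, -0.4206]  x^+=[1.0559, 2.3342]  P^+=[0.1040 -0.0096; -0.0096 0.0737]
step 4: x^-=[1.0670, 2.5182]  P^-=[0.2236 0.0171; 0.0171 0.1459]  S=[0.4228 0.0889; 0.0889 0.2982]  K=[0.5296 0.0269; -0.0099 0.5021]  nu=[-1.3299, -3.3196]  x^+=[0.2735, 0.8646]  P^+=[0.1022 -0.0083; -0.0083 0.0716]
step 5: x^-=[0.2894, 0.9175]  P^-=[0.2222 0.0179; 0.0179 0.1440]  S=[0.4217 0.0892; 0.0892 0.2965]  K=[0.5277 0.0290; -0.0083 0.4985]  nu=[-3.0062, -0.4767]  x^+=[-1.3109, 0.7049]  P^+=[0.1018 -0.0080; -0.0080 0.0711]

innov = [-3.0062, -0.4767]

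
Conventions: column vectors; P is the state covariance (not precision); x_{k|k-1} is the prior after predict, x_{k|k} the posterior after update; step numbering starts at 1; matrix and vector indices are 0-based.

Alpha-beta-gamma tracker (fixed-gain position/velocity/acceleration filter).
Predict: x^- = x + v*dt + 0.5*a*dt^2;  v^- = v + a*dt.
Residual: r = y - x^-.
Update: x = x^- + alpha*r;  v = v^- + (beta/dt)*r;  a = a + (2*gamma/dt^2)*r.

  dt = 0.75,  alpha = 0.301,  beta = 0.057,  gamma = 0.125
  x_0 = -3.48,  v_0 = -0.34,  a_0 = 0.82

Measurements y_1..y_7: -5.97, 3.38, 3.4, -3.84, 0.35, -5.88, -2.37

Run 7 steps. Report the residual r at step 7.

resid = -8.2325

step 1: x_pred=-3.5044  r=-2.4656  x^+=-4.2465  v^+=0.0876  a^+=-0.2758
step 2: x_pred=-4.2584  r=7.6384  x^+=-1.9592  v^+=0.4613  a^+=3.1190
step 3: x_pred=-0.7361  r=4.1361  x^+=0.5089  v^+=3.1149  a^+=4.9573
step 4: x_pred=4.2393  r=-8.0793  x^+=1.8074  v^+=6.2188  a^+=1.3665
step 5: x_pred=6.8558  r=-6.5058  x^+=4.8976  v^+=6.7492  a^+=-1.5250
step 6: x_pred=9.5306  r=-15.4106  x^+=4.8920  v^+=4.4343  a^+=-8.3741
step 7: x_pred=5.8625  r=-8.2325  x^+=3.3845  v^+=-2.4720  a^+=-12.0330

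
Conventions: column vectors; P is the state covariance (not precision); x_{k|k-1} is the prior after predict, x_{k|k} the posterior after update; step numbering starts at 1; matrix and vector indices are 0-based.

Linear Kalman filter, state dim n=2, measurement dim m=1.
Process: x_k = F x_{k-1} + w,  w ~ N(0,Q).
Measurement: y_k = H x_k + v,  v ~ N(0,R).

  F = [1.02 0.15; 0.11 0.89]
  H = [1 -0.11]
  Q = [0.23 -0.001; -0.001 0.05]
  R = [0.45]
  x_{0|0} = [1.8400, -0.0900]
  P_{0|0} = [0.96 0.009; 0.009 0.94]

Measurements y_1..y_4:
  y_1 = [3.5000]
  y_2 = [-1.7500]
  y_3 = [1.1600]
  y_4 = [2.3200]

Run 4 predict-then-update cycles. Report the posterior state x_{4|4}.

x_post = [1.6402, 0.3478]

step 1: x^-=[1.8633, 0.1223]  P^-=[1.2527 0.2405; 0.2405 0.8080]  S=[1.6595]  K=[0.7389; 0.0914]  nu=[1.6502]  x^+=[3.0826, 0.2731]  P^+=[0.3466 0.1285; 0.1285 0.7941]
step 2: x^-=[3.1852, 0.5821]  P^-=[0.6478 0.2626; 0.2626 0.7084]  S=[1.0486]  K=[0.5902; 0.1762]  nu=[-4.8712]  x^+=[0.3101, -0.2760]  P^+=[0.2825 0.1536; 0.1536 0.6758]
step 3: x^-=[0.2749, -0.2115]  P^-=[0.5861 0.2629; 0.2629 0.6188]  S=[0.9858]  K=[0.5652; 0.1976]  nu=[0.8619]  x^+=[0.7620, -0.0412]  P^+=[0.2712 0.1528; 0.1528 0.5803]
step 4: x^-=[0.7711, 0.0472]  P^-=[0.5719 0.2481; 0.2481 0.5428]  S=[0.9739]  K=[0.5592; 0.1934]  nu=[1.5541]  x^+=[1.6402, 0.3478]  P^+=[0.2674 0.1428; 0.1428 0.5064]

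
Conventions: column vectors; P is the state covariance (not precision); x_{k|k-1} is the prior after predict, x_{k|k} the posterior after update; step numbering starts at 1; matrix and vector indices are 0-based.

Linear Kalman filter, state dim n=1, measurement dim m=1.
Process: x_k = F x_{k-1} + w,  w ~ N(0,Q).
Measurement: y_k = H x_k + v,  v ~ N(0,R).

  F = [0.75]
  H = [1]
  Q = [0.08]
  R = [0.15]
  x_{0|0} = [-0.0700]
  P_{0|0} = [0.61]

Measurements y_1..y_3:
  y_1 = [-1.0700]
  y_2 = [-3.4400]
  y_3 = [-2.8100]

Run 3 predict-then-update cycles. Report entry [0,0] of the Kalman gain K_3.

step 1: x^-=[-0.0525]  P^-=[0.4231]  S=[0.5731]  K=[0.7383]  nu=[-1.0175]  x^+=[-0.8037]  P^+=[0.1107]
step 2: x^-=[-0.6028]  P^-=[0.1423]  S=[0.2923]  K=[0.4868]  nu=[-2.8372]  x^+=[-1.9840]  P^+=[0.0730]
step 3: x^-=[-1.4880]  P^-=[0.1211]  S=[0.2711]  K=[0.4466]  nu=[-1.3220]  x^+=[-2.0785]  P^+=[0.0670]

K[0,0] = 0.4466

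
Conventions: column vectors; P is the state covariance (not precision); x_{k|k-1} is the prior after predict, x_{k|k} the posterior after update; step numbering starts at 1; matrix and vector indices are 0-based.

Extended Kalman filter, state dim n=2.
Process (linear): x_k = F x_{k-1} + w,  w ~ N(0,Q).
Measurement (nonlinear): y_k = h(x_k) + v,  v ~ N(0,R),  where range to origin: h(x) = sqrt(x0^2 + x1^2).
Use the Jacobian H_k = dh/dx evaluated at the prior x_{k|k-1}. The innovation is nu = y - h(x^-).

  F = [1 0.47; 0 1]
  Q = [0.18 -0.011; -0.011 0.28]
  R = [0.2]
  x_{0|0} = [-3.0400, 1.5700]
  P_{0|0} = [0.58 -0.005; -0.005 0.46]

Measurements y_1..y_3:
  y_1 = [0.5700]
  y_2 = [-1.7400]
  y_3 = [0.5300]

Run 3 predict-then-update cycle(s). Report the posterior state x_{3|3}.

x_post = [-0.3922, -0.7065]

step 1: x^-=[-2.3021, 1.5700]  P^-=[0.8569 0.2002; 0.2002 0.7400]  H_jac=[-0.8262 0.5634]  S=[0.8334]  K=[-0.7141; 0.3018]  nu=[-2.2165]  x^+=[-0.7193, 0.9010]  P^+=[0.4319 0.3798; 0.3798 0.6641]
step 2: x^-=[-0.2958, 0.9010]  P^-=[1.1156 0.6809; 0.6809 0.9441]  H_jac=[-0.3119 0.9501]  S=[0.7572]  K=[0.3949; 0.9041]  nu=[-2.6883]  x^+=[-1.3573, -1.5296]  P^+=[0.9976 0.4106; 0.4106 0.3251]
step 3: x^-=[-2.0763, -1.5296]  P^-=[1.6354 0.5524; 0.5524 0.6051]  H_jac=[-0.8051 -0.5931]  S=[2.0006]  K=[-0.8219; -0.4017]  nu=[-2.0489]  x^+=[-0.3922, -0.7065]  P^+=[0.2839 -0.1081; -0.1081 0.2823]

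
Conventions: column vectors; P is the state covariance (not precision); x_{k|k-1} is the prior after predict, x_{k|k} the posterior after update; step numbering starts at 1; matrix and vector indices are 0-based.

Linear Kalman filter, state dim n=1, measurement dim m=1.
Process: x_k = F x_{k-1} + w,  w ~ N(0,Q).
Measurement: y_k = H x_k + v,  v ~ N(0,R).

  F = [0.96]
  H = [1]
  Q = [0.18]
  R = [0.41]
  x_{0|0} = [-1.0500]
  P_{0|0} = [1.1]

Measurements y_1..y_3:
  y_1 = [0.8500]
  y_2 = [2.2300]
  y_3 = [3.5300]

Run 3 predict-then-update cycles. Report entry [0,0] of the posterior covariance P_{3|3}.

step 1: x^-=[-1.0080]  P^-=[1.1938]  S=[1.6038]  K=[0.7444]  nu=[1.8580]  x^+=[0.3750]  P^+=[0.3052]
step 2: x^-=[0.3600]  P^-=[0.4613]  S=[0.8713]  K=[0.5294]  nu=[1.8700]  x^+=[1.3500]  P^+=[0.2171]
step 3: x^-=[1.2960]  P^-=[0.3800]  S=[0.7900]  K=[0.4810]  nu=[2.2340]  x^+=[2.3706]  P^+=[0.1972]

P_post[0,0] = 0.1972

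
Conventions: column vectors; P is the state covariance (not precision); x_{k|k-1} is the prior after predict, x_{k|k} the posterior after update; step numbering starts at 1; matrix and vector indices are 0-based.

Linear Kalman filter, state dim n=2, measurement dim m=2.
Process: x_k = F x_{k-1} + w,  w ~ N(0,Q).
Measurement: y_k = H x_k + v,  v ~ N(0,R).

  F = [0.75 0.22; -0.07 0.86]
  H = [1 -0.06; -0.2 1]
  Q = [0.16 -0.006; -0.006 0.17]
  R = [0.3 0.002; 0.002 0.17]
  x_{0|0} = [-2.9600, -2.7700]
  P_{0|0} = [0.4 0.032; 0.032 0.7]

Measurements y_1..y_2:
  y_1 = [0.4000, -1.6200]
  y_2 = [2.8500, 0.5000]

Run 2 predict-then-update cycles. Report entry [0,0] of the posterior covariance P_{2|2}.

P_post[0,0] = 0.1470

step 1: x^-=[-2.8294, -2.1750]  P^-=[0.4294 0.1256; 0.1256 0.6858]  S=[0.7168 0.0021; 0.0021 0.8228]  K=[0.5884 0.0468; 0.1155 0.8027]  nu=[3.0989, -0.0109]  x^+=[-1.0064, -1.8258]  P^+=[0.1793 0.0450; 0.0450 0.1457]
step 2: x^-=[-1.1565, -1.4998]  P^-=[0.2828 0.0405; 0.0405 0.2732]  S=[0.5789 -0.0300; -0.0300 0.4383]  K=[0.4841 -0.0036; 0.0732 0.6098]  nu=[3.9165, 1.7685]  x^+=[0.7331, -0.1346]  P^+=[0.1470 0.0298; 0.0298 0.1098]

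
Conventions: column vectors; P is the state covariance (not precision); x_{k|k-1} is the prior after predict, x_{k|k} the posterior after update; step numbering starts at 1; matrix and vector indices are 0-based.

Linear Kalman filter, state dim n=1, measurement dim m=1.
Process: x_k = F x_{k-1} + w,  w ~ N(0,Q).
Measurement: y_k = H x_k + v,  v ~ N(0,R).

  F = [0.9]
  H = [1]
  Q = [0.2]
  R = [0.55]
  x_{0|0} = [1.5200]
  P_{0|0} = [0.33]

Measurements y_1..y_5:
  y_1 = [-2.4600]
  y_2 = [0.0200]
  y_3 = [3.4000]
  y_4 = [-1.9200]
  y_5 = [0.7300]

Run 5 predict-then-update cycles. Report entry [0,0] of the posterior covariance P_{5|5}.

step 1: x^-=[1.3680]  P^-=[0.4673]  S=[1.0173]  K=[0.4594]  nu=[-3.8280]  x^+=[-0.3904]  P^+=[0.2526]
step 2: x^-=[-0.3514]  P^-=[0.4046]  S=[0.9546]  K=[0.4239]  nu=[0.3714]  x^+=[-0.1940]  P^+=[0.2331]
step 3: x^-=[-0.1746]  P^-=[0.3888]  S=[0.9388]  K=[0.4142]  nu=[3.5746]  x^+=[1.3059]  P^+=[0.2278]
step 4: x^-=[1.1753]  P^-=[0.3845]  S=[0.9345]  K=[0.4115]  nu=[-3.0953]  x^+=[-0.0983]  P^+=[0.2263]
step 5: x^-=[-0.0884]  P^-=[0.3833]  S=[0.9333]  K=[0.4107]  nu=[0.8184]  x^+=[0.2477]  P^+=[0.2259]

P_post[0,0] = 0.2259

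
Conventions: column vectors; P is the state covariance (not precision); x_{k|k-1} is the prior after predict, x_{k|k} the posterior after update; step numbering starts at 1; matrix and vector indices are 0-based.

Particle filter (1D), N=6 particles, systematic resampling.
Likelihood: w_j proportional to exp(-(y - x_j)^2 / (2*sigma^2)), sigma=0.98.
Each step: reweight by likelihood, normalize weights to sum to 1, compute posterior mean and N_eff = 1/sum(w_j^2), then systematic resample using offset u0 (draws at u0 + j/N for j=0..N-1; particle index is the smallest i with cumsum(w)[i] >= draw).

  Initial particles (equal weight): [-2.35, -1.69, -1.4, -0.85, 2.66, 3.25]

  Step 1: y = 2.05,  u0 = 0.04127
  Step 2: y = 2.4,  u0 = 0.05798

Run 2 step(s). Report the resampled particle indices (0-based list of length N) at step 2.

step 1: w=[0.0000, 0.0005, 0.0016, 0.0096, 0.6281, 0.3602]  mean=2.8302  Neff=1.9071  idx=[4, 4, 4, 4, 5, 5]
step 2: w=[0.1844, 0.1844, 0.1844, 0.1844, 0.1311, 0.1311]  mean=2.8148  Neff=5.8668  idx=[0, 1, 2, 3, 3, 5]

resampled_idx = [0, 1, 2, 3, 3, 5]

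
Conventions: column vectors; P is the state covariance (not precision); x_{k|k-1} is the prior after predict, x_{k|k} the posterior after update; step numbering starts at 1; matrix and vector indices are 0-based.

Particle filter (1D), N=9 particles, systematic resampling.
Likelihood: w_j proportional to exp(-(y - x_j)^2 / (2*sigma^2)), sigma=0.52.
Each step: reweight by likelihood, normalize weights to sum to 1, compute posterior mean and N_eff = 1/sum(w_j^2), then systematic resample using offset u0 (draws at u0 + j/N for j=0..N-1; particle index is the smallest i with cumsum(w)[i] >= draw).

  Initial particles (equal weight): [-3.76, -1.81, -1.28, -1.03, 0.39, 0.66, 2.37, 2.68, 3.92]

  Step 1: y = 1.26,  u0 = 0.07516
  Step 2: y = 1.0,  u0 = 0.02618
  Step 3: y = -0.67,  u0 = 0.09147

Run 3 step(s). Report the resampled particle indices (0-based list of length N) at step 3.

resampled_idx = [0, 0, 1, 1, 2, 4, 5, 7, 8]

step 1: w=[0.0000, 0.0000, 0.0000, 0.0001, 0.2781, 0.5793, 0.1155, 0.0271, 0.0000]  mean=0.8370  Neff=2.3421  idx=[4, 4, 5, 5, 5, 5, 5, 5, 6]
step 2: w=[0.0854, 0.0854, 0.1373, 0.1373, 0.1373, 0.1373, 0.1373, 0.1373, 0.0053]  mean=0.6229  Neff=7.8282  idx=[0, 1, 2, 3, 4, 4, 5, 6, 7]
step 3: w=[0.2426, 0.2426, 0.0736, 0.0736, 0.0736, 0.0736, 0.0736, 0.0736, 0.0736]  mean=0.5290  Neff=6.4291  idx=[0, 0, 1, 1, 2, 4, 5, 7, 8]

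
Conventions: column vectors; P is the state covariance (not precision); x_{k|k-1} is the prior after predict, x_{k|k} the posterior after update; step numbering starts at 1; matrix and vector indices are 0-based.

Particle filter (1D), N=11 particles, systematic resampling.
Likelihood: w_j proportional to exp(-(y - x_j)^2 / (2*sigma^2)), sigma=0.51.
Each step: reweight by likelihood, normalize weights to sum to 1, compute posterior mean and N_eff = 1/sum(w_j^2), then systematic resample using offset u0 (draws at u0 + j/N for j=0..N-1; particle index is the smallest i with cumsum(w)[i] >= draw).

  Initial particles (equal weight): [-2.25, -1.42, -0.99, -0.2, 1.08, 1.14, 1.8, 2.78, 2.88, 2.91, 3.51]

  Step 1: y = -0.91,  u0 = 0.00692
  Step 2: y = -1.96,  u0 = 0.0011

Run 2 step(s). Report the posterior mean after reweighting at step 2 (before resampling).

step 1: w=[0.0158, 0.3023, 0.4923, 0.1891, 0.0002, 0.0002, 0.0000, 0.0000, 0.0000, 0.0000, 0.0000]  mean=-0.9896  Neff=2.7040  idx=[0, 1, 1, 1, 2, 2, 2, 2, 2, 3, 3]
step 2: w=[0.2511, 0.1685, 0.1685, 0.1685, 0.0484, 0.0484, 0.0484, 0.0484, 0.0484, 0.0008, 0.0008]  mean=-1.5226  Neff=6.2524  idx=[0, 0, 0, 1, 1, 2, 2, 3, 3, 5, 7]

post_mean = -1.5226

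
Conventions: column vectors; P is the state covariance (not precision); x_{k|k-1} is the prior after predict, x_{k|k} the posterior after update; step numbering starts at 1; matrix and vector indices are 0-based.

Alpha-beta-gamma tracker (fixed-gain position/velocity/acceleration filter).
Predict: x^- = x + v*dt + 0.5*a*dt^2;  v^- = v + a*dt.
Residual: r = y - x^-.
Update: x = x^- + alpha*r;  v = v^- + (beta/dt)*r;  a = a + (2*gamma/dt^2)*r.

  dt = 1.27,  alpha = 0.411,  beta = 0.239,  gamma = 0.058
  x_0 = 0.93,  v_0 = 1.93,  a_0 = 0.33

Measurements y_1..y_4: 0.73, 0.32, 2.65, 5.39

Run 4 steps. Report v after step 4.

step 1: x_pred=3.6472  r=-2.9172  x^+=2.4482  v^+=1.8001  a^+=0.1202
step 2: x_pred=4.8313  r=-4.5113  x^+=2.9772  v^+=1.1038  a^+=-0.2043
step 3: x_pred=4.2142  r=-1.5642  x^+=3.5713  v^+=0.5500  a^+=-0.3168
step 4: x_pred=4.0144  r=1.3756  x^+=4.5798  v^+=0.4066  a^+=-0.2178

v_post = 0.4066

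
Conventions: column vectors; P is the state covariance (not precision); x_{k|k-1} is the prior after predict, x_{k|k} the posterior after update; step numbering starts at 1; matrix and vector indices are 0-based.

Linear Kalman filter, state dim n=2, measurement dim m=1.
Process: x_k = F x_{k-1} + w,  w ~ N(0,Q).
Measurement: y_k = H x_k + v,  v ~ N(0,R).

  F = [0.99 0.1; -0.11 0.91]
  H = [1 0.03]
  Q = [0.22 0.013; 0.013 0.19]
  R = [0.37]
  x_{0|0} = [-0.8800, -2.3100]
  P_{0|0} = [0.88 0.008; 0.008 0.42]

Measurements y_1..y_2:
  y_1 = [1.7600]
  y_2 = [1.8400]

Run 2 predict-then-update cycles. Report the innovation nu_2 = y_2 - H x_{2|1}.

step 1: x^-=[-1.1022, -2.0053]  P^-=[1.0883 -0.0375; -0.0375 0.5468]  S=[1.4565]  K=[0.7464; -0.0145]  nu=[2.9224]  x^+=[1.0791, -2.0476]  P^+=[0.2768 -0.0218; -0.0218 0.5465]
step 2: x^-=[0.8635, -1.9820]  P^-=[0.4925 0.0132; 0.0132 0.6503]  S=[0.8639]  K=[0.5705; 0.0379]  nu=[1.0360]  x^+=[1.4546, -1.9428]  P^+=[0.2113 -0.0054; -0.0054 0.6491]

innov = [1.0360]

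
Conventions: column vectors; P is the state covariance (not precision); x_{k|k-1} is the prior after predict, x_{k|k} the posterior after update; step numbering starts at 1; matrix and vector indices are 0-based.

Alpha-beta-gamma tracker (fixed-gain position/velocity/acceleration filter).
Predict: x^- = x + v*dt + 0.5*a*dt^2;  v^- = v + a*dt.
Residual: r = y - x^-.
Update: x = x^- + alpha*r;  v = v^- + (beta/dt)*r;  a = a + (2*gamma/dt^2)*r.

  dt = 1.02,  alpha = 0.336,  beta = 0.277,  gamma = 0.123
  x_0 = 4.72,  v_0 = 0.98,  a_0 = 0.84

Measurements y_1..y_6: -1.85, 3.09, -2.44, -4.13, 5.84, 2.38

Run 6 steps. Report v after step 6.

step 1: x_pred=6.1566  r=-8.0066  x^+=3.4664  v^+=-0.3375  a^+=-1.0531
step 2: x_pred=2.5742  r=0.5158  x^+=2.7475  v^+=-1.2717  a^+=-0.9312
step 3: x_pred=0.9660  r=-3.4060  x^+=-0.1784  v^+=-3.1464  a^+=-1.7365
step 4: x_pred=-4.2911  r=0.1611  x^+=-4.2370  v^+=-4.8740  a^+=-1.6984
step 5: x_pred=-10.0919  r=15.9319  x^+=-4.7388  v^+=-2.2797  a^+=2.0686
step 6: x_pred=-5.9880  r=8.3680  x^+=-3.1764  v^+=2.1028  a^+=4.0472

v_post = 2.1028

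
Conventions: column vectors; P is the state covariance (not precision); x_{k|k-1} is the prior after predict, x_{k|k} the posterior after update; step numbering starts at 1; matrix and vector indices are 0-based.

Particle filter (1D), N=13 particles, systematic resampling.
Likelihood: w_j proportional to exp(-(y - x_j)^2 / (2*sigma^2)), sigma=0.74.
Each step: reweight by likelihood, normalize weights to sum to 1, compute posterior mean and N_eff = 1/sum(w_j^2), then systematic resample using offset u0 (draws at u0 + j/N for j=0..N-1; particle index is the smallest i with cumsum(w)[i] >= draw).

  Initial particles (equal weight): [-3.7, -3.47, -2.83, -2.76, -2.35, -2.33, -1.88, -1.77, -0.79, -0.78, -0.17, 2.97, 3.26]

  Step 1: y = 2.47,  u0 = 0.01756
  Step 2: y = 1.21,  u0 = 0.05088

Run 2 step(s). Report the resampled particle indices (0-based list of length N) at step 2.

step 1: w=[0.0000, 0.0000, 0.0000, 0.0000, 0.0000, 0.0000, 0.0000, 0.0000, 0.0000, 0.0000, 0.0013, 0.5838, 0.4149]  mean=3.0860  Neff=1.9496  idx=[11, 11, 11, 11, 11, 11, 11, 11, 12, 12, 12, 12, 12]
step 2: w=[0.1018, 0.1018, 0.1018, 0.1018, 0.1018, 0.1018, 0.1018, 0.1018, 0.0371, 0.0371, 0.0371, 0.0371, 0.0371]  mean=3.0238  Neff=11.1364  idx=[0, 1, 2, 2, 3, 4, 5, 5, 6, 7, 8, 10, 12]

resampled_idx = [0, 1, 2, 2, 3, 4, 5, 5, 6, 7, 8, 10, 12]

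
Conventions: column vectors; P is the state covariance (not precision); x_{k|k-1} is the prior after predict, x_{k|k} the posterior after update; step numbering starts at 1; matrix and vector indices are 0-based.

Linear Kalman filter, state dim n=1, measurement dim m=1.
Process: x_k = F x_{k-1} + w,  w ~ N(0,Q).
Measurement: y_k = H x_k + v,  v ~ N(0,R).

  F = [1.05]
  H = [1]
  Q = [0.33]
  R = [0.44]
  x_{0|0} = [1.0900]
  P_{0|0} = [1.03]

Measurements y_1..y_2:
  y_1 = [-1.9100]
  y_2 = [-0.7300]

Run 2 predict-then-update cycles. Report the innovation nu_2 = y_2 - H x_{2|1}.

innov = [0.5349]

step 1: x^-=[1.1445]  P^-=[1.4656]  S=[1.9056]  K=[0.7691]  nu=[-3.0545]  x^+=[-1.2047]  P^+=[0.3384]
step 2: x^-=[-1.2649]  P^-=[0.7031]  S=[1.1431]  K=[0.6151]  nu=[0.5349]  x^+=[-0.9359]  P^+=[0.2706]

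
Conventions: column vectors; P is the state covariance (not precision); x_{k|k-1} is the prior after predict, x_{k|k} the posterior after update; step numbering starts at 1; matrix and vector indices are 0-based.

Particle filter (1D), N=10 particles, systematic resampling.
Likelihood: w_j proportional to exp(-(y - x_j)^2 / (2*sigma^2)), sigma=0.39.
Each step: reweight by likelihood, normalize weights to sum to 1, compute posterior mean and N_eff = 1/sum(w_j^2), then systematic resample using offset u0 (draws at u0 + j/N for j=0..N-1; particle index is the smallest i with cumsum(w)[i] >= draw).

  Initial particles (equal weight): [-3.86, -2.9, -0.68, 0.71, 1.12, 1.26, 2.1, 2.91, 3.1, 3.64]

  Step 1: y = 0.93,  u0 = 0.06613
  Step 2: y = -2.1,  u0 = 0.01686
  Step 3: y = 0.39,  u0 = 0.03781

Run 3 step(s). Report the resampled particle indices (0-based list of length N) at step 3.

resampled_idx = [0, 1, 2, 3, 4, 5, 6, 7, 8, 9]

step 1: w=[0.0000, 0.0000, 0.0001, 0.3479, 0.3623, 0.2852, 0.0045, 0.0000, 0.0000, 0.0000]  mean=1.0216  Neff=2.9972  idx=[3, 3, 3, 4, 4, 4, 4, 5, 5, 5]
step 2: w=[0.3332, 0.3332, 0.3332, 0.0001, 0.0001, 0.0001, 0.0001, 0.0000, 0.0000, 0.0000]  mean=0.7102  Neff=3.0024  idx=[0, 0, 0, 0, 1, 1, 1, 2, 2, 2]
step 3: w=[0.1000, 0.1000, 0.1000, 0.1000, 0.1000, 0.1000, 0.1000, 0.1000, 0.1000, 0.1000]  mean=0.7100  Neff=10.0000  idx=[0, 1, 2, 3, 4, 5, 6, 7, 8, 9]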